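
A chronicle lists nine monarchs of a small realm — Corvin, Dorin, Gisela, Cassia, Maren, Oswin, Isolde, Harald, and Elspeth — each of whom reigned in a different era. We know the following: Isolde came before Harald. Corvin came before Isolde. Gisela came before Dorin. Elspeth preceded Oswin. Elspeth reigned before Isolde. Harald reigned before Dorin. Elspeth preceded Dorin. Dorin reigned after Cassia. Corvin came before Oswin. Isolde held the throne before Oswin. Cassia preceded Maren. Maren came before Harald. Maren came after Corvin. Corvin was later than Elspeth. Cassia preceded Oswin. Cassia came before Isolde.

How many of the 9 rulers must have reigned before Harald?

5

Directly stated before Harald: Isolde and Maren.
Cassia reaches Harald via Cassia → Maren → Harald.
Corvin reaches Harald via Corvin → Isolde → Harald.
Elspeth reaches Harald via Elspeth → Isolde → Harald.
No chain forces Gisela (or any of the others) ahead of Harald.
That's Cassia, Corvin, Elspeth, Isolde, and Maren — 5 in all.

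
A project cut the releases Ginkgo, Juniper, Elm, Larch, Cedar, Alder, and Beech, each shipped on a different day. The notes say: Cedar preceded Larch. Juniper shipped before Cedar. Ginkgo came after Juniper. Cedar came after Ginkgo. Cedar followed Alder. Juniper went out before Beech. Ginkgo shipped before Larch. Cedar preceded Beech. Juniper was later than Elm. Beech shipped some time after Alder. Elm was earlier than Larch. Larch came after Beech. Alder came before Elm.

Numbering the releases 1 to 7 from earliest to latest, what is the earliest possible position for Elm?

2

Alder must come before Elm — 1 forced predecessor.
Nothing else is forced ahead of Elm, so its earliest slot is position 1 + 1 = 2.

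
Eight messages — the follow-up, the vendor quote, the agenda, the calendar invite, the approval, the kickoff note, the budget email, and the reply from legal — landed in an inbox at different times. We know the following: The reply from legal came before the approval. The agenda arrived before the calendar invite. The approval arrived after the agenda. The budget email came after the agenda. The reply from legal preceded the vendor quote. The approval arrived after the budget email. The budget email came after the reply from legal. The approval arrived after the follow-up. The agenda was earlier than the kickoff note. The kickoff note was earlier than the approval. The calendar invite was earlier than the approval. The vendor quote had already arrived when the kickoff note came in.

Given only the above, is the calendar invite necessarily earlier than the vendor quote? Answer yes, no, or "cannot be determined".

No chain of stated constraints runs from the calendar invite to the vendor quote, and none runs from the vendor quote to the calendar invite either.
So the relative order of the calendar invite and the vendor quote is not fixed by the given facts.

cannot be determined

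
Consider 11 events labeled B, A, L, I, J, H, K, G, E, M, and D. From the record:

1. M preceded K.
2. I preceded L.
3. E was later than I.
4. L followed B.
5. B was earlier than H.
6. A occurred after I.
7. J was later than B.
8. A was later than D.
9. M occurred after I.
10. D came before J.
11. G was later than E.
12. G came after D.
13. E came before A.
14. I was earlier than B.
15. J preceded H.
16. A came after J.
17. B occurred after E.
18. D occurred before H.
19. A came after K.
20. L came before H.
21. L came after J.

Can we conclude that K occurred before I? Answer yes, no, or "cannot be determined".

Tracing the constraints gives I → M → K, so I must come before K.
That means K cannot be before I.

no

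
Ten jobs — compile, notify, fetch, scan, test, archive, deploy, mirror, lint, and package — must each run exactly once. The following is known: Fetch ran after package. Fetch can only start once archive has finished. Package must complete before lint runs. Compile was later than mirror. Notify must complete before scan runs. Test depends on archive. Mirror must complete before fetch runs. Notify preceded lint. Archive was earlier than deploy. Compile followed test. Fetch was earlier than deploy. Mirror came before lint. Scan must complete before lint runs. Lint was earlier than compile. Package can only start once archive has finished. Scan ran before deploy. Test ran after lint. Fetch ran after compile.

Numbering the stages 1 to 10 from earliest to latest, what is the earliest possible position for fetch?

Archive, compile, lint, mirror, notify, package, scan, and test must all come before fetch — 8 forced predecessors.
Nothing else is forced ahead of fetch, so its earliest slot is position 8 + 1 = 9.

9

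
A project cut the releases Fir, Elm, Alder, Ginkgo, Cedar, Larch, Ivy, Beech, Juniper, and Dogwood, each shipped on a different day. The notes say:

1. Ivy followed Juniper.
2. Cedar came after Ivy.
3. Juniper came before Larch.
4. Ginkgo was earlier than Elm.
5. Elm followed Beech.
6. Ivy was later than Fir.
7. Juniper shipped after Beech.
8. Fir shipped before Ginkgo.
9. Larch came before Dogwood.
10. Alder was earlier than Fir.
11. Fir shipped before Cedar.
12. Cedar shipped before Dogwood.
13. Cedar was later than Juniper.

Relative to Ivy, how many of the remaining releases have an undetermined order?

Forced before Ivy: Alder, Beech, Fir, and Juniper; forced after Ivy: Cedar and Dogwood.
That leaves Elm, Ginkgo, and Larch with no forced order relative to Ivy — 3.

3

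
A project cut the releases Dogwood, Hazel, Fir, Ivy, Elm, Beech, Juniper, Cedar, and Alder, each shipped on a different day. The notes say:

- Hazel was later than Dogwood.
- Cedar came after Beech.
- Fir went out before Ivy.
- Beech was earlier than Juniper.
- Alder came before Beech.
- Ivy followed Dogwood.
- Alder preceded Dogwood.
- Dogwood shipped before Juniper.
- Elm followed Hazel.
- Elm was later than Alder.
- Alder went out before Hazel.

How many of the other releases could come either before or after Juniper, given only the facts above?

5

Forced before Juniper: Alder, Beech, and Dogwood.
That leaves Cedar, Elm, Fir, Hazel, and Ivy with no forced order relative to Juniper — 5.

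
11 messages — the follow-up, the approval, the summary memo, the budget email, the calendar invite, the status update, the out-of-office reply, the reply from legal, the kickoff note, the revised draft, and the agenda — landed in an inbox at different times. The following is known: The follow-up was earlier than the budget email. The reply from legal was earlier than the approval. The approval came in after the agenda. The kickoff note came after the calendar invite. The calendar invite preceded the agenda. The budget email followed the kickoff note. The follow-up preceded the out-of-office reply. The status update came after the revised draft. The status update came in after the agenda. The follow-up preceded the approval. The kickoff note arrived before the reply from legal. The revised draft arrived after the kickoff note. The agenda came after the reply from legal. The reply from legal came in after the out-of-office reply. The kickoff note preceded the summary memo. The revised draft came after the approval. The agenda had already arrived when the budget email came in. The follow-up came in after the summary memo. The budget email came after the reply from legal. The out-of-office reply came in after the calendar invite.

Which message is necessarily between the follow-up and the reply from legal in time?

the out-of-office reply

Tracing the constraints gives the follow-up → the out-of-office reply → the reply from legal, so the out-of-office reply sits after the follow-up and before the reply from legal.
No other message is forced both after the follow-up and before the reply from legal.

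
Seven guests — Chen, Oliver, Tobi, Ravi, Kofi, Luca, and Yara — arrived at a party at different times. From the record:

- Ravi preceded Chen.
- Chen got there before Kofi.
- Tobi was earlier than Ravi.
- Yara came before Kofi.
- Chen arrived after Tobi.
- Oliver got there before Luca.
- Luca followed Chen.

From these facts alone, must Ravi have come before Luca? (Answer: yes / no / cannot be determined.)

Chain the constraints: Ravi → Chen → Luca. Each link is directly stated, so Ravi comes before Luca.

yes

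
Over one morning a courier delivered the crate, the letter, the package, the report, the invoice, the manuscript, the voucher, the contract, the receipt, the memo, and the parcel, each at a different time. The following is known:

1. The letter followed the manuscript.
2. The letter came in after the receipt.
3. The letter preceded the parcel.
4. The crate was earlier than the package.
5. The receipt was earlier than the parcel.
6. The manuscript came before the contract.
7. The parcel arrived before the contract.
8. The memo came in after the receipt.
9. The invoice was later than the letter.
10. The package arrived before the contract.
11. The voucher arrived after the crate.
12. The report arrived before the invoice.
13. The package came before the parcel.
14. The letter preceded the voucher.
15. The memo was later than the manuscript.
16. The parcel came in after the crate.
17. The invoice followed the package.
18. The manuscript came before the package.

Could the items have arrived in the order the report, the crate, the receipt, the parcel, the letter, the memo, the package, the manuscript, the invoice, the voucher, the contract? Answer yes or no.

no

The constraints require the manuscript before the memo, but in the proposed sequence the memo appears ahead of the manuscript. That one violation is enough.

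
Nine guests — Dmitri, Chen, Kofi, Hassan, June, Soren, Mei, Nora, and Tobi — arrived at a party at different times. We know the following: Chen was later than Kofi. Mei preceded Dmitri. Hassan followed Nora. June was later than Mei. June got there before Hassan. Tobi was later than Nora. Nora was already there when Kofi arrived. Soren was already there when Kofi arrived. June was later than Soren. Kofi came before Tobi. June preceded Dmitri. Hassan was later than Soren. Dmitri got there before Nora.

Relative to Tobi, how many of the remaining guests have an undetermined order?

2

Forced before Tobi: Dmitri, June, Kofi, Mei, Nora, and Soren.
That leaves Chen and Hassan with no forced order relative to Tobi — 2.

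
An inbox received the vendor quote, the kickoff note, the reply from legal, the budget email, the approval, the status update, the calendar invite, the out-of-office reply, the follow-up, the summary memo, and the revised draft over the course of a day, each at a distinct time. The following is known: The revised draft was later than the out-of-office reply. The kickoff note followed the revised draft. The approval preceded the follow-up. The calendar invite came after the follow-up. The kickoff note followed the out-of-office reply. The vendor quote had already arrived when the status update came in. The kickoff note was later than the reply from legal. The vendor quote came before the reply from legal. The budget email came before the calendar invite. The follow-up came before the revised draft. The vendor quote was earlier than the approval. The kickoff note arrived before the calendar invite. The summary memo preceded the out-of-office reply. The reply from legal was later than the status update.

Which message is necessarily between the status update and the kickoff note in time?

the reply from legal

Tracing the constraints gives the status update → the reply from legal → the kickoff note, so the reply from legal sits after the status update and before the kickoff note.
No other message is forced both after the status update and before the kickoff note.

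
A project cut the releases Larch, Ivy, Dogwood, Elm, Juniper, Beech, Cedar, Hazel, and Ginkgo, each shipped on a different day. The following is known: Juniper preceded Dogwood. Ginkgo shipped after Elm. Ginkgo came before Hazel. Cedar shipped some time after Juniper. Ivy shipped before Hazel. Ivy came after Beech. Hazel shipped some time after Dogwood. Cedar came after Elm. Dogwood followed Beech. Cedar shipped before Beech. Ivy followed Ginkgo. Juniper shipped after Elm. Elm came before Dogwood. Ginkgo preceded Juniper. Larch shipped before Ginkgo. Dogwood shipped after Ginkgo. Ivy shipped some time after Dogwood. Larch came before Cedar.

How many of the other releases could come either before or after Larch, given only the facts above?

1

Forced after Larch: Beech, Cedar, Dogwood, Ginkgo, Hazel, Ivy, and Juniper.
That leaves Elm with no forced order relative to Larch — 1.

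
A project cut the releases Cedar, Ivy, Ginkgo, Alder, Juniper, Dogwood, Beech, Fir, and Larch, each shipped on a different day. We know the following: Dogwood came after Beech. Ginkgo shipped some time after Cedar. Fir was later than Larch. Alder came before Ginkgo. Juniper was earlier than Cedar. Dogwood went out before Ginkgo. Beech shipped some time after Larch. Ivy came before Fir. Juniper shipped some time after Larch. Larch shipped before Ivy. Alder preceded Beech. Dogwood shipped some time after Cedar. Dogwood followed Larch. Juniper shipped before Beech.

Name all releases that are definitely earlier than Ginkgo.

Directly stated before Ginkgo: Alder, Cedar, and Dogwood.
Beech reaches Ginkgo via Beech → Dogwood → Ginkgo.
Juniper reaches Ginkgo via Juniper → Cedar → Ginkgo.
Larch reaches Ginkgo via Larch → Dogwood → Ginkgo.
No chain forces Ivy (or any of the others) ahead of Ginkgo.

Alder, Beech, Cedar, Dogwood, Juniper, Larch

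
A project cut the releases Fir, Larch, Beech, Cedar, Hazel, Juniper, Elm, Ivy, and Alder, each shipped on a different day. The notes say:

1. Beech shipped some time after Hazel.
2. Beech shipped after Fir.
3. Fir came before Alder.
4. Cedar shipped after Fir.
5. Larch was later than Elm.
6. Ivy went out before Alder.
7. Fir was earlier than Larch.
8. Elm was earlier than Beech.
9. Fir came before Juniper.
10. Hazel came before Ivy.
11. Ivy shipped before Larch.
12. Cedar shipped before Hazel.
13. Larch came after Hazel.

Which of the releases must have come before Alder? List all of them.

Directly stated before Alder: Fir and Ivy.
Cedar reaches Alder via Cedar → Hazel → Ivy → Alder.
Hazel reaches Alder via Hazel → Ivy → Alder.
No chain forces Larch (or any of the others) ahead of Alder.

Cedar, Fir, Hazel, Ivy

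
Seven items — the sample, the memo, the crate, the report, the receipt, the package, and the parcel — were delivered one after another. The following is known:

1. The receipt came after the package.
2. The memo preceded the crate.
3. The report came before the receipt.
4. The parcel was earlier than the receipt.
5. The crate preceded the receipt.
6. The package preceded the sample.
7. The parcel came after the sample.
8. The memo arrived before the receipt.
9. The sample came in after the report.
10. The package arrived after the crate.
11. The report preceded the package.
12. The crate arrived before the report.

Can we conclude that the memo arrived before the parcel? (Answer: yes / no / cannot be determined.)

yes

Chain the constraints: the memo → the crate → the report → the sample → the parcel. Each link is directly stated, so the memo comes before the parcel.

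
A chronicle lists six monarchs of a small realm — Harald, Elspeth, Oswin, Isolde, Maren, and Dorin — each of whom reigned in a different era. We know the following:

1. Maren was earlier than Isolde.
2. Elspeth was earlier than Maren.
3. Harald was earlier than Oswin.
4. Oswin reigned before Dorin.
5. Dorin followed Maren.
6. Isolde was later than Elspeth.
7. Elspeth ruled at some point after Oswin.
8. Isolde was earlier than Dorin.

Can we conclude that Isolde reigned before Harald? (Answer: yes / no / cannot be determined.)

no

Tracing the constraints gives Harald → Oswin → Elspeth → Isolde, so Harald must come before Isolde.
That means Isolde cannot be before Harald.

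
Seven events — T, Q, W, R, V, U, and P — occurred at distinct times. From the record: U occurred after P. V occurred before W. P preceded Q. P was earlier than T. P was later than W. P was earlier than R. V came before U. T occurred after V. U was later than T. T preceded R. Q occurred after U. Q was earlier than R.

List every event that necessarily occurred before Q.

P, T, U, V, W

Directly stated before Q: P and U.
T reaches Q via T → U → Q.
V reaches Q via V → U → Q.
W reaches Q via W → P → Q.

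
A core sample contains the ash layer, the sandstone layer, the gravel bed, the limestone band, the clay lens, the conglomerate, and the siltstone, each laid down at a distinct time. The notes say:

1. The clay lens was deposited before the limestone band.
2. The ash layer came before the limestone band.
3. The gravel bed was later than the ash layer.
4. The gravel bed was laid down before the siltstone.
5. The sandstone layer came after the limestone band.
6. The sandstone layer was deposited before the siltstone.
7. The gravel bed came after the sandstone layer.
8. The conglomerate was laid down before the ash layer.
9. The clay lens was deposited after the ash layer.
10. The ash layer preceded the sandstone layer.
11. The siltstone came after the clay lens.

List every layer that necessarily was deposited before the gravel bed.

Directly stated before the gravel bed: the ash layer and the sandstone layer.
The clay lens reaches the gravel bed via the clay lens → the limestone band → the sandstone layer → the gravel bed.
The conglomerate reaches the gravel bed via the conglomerate → the ash layer → the gravel bed.
The limestone band reaches the gravel bed via the limestone band → the sandstone layer → the gravel bed.
No chain forces the siltstone ahead of the gravel bed.

the ash layer, the clay lens, the conglomerate, the limestone band, the sandstone layer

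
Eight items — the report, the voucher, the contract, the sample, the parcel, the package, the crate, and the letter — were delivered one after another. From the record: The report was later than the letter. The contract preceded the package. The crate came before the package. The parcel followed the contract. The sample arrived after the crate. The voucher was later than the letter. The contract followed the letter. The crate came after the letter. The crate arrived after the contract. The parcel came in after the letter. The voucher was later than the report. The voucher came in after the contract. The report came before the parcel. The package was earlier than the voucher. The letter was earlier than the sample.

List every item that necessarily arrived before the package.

the contract, the crate, the letter

Directly stated before the package: the contract and the crate.
The letter reaches the package via the letter → the contract → the package.
No chain forces the parcel (or any of the others) ahead of the package.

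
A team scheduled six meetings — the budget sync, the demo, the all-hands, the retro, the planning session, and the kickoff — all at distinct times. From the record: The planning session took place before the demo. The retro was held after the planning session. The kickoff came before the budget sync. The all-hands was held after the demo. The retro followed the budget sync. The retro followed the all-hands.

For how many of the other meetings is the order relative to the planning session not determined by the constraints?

Forced after the planning session: the all-hands, the demo, and the retro.
That leaves the budget sync and the kickoff with no forced order relative to the planning session — 2.

2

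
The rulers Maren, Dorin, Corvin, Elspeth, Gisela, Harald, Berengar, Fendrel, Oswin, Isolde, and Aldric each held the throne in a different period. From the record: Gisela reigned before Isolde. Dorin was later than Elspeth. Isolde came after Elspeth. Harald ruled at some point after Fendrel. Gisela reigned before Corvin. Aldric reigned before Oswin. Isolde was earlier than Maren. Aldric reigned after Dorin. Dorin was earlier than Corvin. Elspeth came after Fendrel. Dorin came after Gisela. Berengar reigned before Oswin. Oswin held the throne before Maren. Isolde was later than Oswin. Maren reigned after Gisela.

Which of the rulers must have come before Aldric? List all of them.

Dorin, Elspeth, Fendrel, Gisela

Directly stated before Aldric: Dorin.
Elspeth reaches Aldric via Elspeth → Dorin → Aldric.
Fendrel reaches Aldric via Fendrel → Elspeth → Dorin → Aldric.
Gisela reaches Aldric via Gisela → Dorin → Aldric.
No chain forces Corvin (or any of the others) ahead of Aldric.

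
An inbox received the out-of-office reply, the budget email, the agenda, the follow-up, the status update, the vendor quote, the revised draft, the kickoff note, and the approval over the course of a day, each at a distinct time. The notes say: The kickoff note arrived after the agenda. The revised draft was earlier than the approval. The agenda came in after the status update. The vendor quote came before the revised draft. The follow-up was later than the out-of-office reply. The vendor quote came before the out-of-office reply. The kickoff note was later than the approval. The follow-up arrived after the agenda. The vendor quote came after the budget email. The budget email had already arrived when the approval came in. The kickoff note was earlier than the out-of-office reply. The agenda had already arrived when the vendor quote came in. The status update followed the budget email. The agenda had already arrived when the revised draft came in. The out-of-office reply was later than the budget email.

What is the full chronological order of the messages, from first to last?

the budget email, the status update, the agenda, the vendor quote, the revised draft, the approval, the kickoff note, the out-of-office reply, the follow-up

The constraints fix every adjacent pair, so only one ordering works:
the budget email → the status update → the agenda → the vendor quote → the revised draft → the approval → the kickoff note → the out-of-office reply → the follow-up.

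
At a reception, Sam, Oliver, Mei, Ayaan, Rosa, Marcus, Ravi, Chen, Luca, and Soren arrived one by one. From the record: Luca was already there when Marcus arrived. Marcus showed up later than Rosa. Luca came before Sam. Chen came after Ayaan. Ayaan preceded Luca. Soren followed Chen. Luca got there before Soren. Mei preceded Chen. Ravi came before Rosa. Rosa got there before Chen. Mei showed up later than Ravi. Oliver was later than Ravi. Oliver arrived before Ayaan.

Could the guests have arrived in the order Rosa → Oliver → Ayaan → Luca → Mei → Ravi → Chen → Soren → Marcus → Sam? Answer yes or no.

no

The constraints require Ravi before Mei, but in the proposed sequence Mei appears ahead of Ravi. That one violation is enough.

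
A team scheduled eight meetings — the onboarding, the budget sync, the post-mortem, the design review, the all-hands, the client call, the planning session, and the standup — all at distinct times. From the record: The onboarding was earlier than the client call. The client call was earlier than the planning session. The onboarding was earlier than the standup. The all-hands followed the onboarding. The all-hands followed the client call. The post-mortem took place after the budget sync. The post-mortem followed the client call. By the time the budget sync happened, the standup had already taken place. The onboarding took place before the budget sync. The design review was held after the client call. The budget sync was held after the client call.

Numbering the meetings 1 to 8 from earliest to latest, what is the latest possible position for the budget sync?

The budget sync must come before the post-mortem — 1 meeting forced after it.
Everything else can be placed before the budget sync in some valid order, so the budget sync can sit as late as position 8 − 1 = 7.

7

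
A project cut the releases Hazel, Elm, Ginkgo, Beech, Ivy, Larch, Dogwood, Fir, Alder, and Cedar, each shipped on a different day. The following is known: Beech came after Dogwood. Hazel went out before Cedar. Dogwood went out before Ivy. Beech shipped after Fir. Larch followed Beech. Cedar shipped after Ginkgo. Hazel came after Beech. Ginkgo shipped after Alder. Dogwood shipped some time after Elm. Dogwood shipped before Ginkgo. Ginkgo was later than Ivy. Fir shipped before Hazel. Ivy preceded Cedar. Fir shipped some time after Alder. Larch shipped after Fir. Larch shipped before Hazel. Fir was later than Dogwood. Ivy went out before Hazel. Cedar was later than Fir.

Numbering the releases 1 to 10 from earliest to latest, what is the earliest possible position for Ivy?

Dogwood and Elm must both come before Ivy — 2 forced predecessors.
Nothing else is forced ahead of Ivy, so its earliest slot is position 2 + 1 = 3.

3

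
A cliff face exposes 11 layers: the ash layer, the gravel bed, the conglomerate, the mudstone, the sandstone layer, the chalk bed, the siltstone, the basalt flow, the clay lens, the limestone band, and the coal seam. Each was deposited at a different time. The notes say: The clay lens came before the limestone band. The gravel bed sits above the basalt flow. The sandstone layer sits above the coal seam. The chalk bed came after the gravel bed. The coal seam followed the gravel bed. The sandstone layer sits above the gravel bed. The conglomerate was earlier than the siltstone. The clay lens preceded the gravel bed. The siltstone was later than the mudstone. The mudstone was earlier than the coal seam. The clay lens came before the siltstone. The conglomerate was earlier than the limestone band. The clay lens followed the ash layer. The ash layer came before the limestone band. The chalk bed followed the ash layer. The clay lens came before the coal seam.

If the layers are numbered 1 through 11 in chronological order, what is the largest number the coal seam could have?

The coal seam must come before the sandstone layer — 1 layer forced after it.
Everything else can be placed before the coal seam in some valid order, so the coal seam can sit as late as position 11 − 1 = 10.

10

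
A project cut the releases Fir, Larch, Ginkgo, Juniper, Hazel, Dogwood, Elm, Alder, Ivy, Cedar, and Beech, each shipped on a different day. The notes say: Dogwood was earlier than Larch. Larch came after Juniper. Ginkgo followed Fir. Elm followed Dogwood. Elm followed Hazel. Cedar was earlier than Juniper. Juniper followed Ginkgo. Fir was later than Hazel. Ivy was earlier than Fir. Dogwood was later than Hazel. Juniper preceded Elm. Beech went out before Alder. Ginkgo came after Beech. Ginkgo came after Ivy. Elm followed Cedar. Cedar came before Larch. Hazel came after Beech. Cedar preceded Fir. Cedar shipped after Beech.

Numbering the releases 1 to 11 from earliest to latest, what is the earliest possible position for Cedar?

Beech must come before Cedar — 1 forced predecessor.
Nothing else is forced ahead of Cedar, so its earliest slot is position 1 + 1 = 2.

2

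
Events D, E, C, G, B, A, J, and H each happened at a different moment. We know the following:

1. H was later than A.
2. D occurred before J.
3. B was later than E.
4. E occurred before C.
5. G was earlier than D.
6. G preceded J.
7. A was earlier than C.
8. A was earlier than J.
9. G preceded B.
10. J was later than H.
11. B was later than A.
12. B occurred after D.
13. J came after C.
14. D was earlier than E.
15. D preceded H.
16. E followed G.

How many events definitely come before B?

4

Directly stated before B: A, D, E, and G.
That's A, D, E, and G — 4 in all.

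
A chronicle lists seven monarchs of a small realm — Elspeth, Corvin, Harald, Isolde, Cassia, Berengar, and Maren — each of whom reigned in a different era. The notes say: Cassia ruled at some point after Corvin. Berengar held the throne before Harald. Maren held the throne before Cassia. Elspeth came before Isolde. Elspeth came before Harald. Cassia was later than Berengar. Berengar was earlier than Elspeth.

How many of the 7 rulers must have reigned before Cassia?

3

Directly stated before Cassia: Berengar, Corvin, and Maren.
No chain forces Harald (or any of the others) ahead of Cassia.
That's Berengar, Corvin, and Maren — 3 in all.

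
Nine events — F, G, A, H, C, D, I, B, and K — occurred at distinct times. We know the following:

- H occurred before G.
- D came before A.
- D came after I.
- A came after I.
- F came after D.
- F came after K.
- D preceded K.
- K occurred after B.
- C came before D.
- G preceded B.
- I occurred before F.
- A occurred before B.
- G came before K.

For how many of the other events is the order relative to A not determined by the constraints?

Forced before A: C, D, and I; forced after A: B, F, and K.
That leaves G and H with no forced order relative to A — 2.

2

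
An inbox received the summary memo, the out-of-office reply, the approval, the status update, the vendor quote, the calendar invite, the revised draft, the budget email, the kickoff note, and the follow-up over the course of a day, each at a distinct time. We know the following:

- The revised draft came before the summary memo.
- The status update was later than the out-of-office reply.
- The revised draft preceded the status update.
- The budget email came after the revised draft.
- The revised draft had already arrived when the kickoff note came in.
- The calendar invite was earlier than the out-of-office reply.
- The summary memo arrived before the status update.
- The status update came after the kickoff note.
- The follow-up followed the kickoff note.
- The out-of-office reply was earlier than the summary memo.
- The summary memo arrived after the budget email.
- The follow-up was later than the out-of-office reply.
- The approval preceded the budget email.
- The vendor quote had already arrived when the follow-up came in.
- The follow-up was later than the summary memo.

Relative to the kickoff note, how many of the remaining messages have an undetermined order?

6

Forced before the kickoff note: the revised draft; forced after the kickoff note: the follow-up and the status update.
That leaves the approval, the budget email, the calendar invite, the out-of-office reply, the summary memo, and the vendor quote with no forced order relative to the kickoff note — 6.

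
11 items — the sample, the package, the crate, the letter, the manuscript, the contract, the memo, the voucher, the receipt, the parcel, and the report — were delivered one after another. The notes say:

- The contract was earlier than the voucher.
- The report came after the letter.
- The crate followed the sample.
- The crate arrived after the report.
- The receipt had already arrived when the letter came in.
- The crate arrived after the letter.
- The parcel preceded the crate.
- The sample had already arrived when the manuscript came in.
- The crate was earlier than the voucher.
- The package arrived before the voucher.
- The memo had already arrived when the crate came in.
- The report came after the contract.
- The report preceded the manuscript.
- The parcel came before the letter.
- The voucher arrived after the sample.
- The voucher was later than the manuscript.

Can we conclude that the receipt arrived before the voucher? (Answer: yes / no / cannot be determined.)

Chain the constraints: the receipt → the letter → the crate → the voucher. Each link is directly stated, so the receipt comes before the voucher.

yes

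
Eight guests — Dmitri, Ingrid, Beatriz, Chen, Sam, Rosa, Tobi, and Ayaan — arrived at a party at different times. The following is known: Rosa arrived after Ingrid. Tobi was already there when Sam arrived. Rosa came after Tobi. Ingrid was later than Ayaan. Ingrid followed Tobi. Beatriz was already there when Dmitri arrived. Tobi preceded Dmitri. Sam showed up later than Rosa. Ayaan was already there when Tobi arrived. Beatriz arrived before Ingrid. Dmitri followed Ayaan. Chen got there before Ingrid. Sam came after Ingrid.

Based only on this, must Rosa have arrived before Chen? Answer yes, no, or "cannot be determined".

Tracing the constraints gives Chen → Ingrid → Rosa, so Chen must come before Rosa.
That means Rosa cannot be before Chen.

no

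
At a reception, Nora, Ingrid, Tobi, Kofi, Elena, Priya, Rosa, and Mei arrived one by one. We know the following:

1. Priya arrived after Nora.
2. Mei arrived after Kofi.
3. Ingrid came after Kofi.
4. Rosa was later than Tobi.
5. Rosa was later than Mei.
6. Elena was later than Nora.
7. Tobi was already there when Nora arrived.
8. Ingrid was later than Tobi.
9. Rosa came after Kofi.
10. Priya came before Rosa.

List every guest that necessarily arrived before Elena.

Directly stated before Elena: Nora.
Tobi reaches Elena via Tobi → Nora → Elena.
No chain forces Priya (or any of the others) ahead of Elena.

Nora, Tobi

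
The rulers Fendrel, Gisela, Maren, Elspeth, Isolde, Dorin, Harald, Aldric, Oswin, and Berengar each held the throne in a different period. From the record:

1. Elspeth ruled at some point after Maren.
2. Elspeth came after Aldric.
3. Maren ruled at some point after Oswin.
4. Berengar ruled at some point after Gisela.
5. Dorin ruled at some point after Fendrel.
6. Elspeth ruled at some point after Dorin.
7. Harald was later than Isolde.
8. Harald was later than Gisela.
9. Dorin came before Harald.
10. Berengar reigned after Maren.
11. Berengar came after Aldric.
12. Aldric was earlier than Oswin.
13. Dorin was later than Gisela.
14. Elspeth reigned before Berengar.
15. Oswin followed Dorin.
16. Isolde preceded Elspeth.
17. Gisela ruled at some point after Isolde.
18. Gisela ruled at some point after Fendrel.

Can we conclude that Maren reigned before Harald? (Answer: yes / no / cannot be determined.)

cannot be determined

No chain of stated constraints runs from Maren to Harald, and none runs from Harald to Maren either.
So the relative order of Maren and Harald is not fixed by the given facts.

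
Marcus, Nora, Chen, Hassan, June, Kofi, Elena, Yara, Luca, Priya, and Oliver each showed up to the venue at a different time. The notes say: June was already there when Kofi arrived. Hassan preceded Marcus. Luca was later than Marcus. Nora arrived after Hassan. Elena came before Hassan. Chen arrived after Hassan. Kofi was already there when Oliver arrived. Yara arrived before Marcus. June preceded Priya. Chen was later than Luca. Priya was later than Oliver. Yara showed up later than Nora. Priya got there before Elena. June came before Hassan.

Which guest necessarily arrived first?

June has a chain of constraints placing them before every other guest, so June must be first.

June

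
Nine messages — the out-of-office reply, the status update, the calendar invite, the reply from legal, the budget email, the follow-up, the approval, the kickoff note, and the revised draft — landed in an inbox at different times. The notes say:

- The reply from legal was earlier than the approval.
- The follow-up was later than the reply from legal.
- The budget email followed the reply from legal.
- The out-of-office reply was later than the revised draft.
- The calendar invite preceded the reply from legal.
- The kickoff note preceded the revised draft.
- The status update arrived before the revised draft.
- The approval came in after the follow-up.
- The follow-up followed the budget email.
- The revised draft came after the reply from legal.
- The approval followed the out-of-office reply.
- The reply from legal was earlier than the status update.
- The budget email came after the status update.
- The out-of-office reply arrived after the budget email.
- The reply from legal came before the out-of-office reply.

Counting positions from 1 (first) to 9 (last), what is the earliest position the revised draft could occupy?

5

The calendar invite, the kickoff note, the reply from legal, and the status update must all come before the revised draft — 4 forced predecessors.
Nothing else is forced ahead of the revised draft, so its earliest slot is position 4 + 1 = 5.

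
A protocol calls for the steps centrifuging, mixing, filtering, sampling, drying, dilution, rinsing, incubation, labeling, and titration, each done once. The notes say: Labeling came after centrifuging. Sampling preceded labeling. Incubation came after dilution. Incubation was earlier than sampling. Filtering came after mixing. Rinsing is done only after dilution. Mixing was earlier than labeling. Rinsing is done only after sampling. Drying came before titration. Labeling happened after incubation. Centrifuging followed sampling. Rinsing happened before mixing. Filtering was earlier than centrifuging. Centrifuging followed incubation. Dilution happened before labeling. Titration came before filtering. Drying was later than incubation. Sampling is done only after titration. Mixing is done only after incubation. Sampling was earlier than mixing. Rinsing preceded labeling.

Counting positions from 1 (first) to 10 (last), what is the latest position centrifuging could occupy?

Centrifuging must come before labeling — 1 step forced after it.
Everything else can be placed before centrifuging in some valid order, so centrifuging can sit as late as position 10 − 1 = 9.

9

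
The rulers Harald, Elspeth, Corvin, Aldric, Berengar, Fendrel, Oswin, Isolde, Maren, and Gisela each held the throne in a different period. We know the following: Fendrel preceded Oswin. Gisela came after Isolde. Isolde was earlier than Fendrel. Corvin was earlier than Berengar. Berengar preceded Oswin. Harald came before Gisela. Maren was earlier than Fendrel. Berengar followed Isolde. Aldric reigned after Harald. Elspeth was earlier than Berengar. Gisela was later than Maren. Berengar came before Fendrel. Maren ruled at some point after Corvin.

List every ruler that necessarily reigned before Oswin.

Directly stated before Oswin: Berengar and Fendrel.
Corvin reaches Oswin via Corvin → Berengar → Oswin.
Elspeth reaches Oswin via Elspeth → Berengar → Oswin.
Isolde reaches Oswin via Isolde → Fendrel → Oswin.
Likewise Maren reaches Oswin by chaining the stated constraints.
No chain forces Gisela (or any of the others) ahead of Oswin.

Berengar, Corvin, Elspeth, Fendrel, Isolde, Maren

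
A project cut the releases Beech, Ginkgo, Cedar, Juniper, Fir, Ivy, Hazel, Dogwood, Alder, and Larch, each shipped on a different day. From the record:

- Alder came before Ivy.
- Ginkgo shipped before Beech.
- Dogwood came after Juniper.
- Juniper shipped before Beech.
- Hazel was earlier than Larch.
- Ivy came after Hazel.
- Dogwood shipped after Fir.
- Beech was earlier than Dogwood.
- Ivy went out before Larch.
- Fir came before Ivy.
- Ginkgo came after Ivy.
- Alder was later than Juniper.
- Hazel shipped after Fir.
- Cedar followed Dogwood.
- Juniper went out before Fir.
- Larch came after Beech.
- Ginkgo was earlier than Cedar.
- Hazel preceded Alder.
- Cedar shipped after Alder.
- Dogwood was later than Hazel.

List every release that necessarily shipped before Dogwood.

Directly stated before Dogwood: Beech, Fir, Hazel, and Juniper.
Alder reaches Dogwood via Alder → Ivy → Ginkgo → Beech → Dogwood.
Ginkgo reaches Dogwood via Ginkgo → Beech → Dogwood.
Ivy reaches Dogwood via Ivy → Ginkgo → Beech → Dogwood.
No chain forces Larch (or any of the others) ahead of Dogwood.

Alder, Beech, Fir, Ginkgo, Hazel, Ivy, Juniper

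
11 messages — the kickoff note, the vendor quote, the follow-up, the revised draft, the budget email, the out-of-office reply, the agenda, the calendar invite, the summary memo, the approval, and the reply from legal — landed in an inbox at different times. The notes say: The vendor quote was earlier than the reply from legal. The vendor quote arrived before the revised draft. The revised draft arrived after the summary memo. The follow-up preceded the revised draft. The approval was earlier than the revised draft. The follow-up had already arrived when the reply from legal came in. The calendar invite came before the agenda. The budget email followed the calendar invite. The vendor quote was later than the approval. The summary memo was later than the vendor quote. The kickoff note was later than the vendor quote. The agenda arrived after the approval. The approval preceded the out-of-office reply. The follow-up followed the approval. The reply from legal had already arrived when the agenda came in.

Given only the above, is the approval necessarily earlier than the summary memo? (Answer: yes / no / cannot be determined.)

yes

Chain the constraints: the approval → the vendor quote → the summary memo. Each link is directly stated, so the approval comes before the summary memo.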